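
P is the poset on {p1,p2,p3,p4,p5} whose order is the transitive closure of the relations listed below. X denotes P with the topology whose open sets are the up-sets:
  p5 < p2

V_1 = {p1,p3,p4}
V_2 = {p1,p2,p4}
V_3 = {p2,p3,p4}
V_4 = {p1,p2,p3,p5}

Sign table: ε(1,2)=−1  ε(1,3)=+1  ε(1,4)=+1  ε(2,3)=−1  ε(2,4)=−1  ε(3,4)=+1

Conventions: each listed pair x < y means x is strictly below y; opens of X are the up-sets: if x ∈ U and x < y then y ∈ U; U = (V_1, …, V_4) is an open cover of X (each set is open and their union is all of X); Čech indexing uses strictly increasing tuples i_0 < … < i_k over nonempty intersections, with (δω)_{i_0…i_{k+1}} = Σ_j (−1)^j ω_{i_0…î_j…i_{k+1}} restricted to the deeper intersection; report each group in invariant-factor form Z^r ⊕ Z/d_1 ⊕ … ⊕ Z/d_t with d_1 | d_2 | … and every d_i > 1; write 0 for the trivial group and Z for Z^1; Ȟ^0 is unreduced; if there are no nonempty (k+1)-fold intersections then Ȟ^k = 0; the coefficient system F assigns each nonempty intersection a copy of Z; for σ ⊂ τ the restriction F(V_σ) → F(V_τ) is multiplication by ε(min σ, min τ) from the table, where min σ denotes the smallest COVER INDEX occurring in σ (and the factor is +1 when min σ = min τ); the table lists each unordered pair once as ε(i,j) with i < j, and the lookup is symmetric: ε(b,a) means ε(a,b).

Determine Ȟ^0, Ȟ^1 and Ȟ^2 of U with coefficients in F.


Ȟ^0(U;F) ≅ Z; Ȟ^1(U;F) ≅ 0; Ȟ^2(U;F) ≅ Z

nerve of the cover:
  V12={p1,p4} V13={p3,p4} V14={p1,p3} V23={p2,p4} V24={p1,p2} V34={p2,p3}
  V123={p4} V124={p1} V134={p3} V234={p2}
C dims 4,6,4; δ0: rk 3, SNF 1^3; δ1: rk 3, SNF 1^3
Ȟ^0 = (4 − 3) − 0 = 1, so Ȟ^0 ≅ Z
Ȟ^1 = (6 − 3) − 3 = 0, so Ȟ^1 ≅ 0
Ȟ^2 = (4 − 0) − 3 = 1, so Ȟ^2 ≅ Z


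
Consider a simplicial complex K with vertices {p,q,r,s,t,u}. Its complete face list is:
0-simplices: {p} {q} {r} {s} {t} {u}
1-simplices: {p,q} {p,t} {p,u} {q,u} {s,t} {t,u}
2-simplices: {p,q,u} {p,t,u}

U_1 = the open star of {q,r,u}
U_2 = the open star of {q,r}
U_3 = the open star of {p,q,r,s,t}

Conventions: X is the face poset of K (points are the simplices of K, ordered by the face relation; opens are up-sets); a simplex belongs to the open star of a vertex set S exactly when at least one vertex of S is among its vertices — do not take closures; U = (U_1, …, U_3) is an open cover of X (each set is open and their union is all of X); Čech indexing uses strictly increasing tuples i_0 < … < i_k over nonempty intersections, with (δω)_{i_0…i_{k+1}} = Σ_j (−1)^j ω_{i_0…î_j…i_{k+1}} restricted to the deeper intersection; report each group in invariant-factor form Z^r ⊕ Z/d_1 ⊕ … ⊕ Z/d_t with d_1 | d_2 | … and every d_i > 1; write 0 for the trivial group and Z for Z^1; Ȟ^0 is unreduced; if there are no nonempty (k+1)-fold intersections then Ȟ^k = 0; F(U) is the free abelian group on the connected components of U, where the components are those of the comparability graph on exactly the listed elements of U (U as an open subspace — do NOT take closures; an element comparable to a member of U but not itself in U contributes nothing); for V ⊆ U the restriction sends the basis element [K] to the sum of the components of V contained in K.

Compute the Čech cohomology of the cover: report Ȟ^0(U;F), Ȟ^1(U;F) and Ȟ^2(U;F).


Ȟ^0(U;F) ≅ Z^2, Ȟ^1(U;F) ≅ 0, Ȟ^2(U;F) ≅ 0

intersection data:
  U1={{q},{r},{u},{p,q},{p,u},{q,u},{t,u},{p,q,u},{p,t,u}} U2={{q},{r},{p,q},{q,u},{p,q,u}} U3={{p},{q},{r},{s},{t},{p,q},{p,t},{p,u},{q,u},{s,t},{t,u},{p,q,u},{p,t,u}}
  U12={{q},{r},{p,q},{q,u},{p,q,u}} U13={{q},{r},{p,q},{p,u},{q,u},{t,u},{p,q,u},{p,t,u}} U23={{q},{r},{p,q},{q,u},{p,q,u}}
  U123={{q},{r},{p,q},{q,u},{p,q,u}}
components per intersection:
  U1: {{q},{u},{p,q},{p,u},{q,u},{t,u},{p,q,u},{p,t,u}} {{r}}
  U2: {{q},{p,q},{q,u},{p,q,u}} {{r}}
  U3: {{p},{q},{s},{t},{p,q},{p,t},{p,u},{q,u},{s,t},{t,u},{p,q,u},{p,t,u}} {{r}}
  U12: {{q},{p,q},{q,u},{p,q,u}} {{r}}
  U13: {{q},{p,q},{p,u},{q,u},{t,u},{p,q,u},{p,t,u}} {{r}}
  U23: {{q},{p,q},{q,u},{p,q,u}} {{r}}
  U123: {{q},{p,q},{q,u},{p,q,u}} {{r}}
C dims 6,6,2; δ0: rk 4, SNF 1^4; δ1: rk 2, SNF 1^2
Ȟ^0 = (6 − 4) − 0 = 2, so Ȟ^0 ≅ Z^2
Ȟ^1 = (6 − 2) − 4 = 0, so Ȟ^1 ≅ 0
Ȟ^2 = (2 − 0) − 2 = 0, so Ȟ^2 ≅ 0


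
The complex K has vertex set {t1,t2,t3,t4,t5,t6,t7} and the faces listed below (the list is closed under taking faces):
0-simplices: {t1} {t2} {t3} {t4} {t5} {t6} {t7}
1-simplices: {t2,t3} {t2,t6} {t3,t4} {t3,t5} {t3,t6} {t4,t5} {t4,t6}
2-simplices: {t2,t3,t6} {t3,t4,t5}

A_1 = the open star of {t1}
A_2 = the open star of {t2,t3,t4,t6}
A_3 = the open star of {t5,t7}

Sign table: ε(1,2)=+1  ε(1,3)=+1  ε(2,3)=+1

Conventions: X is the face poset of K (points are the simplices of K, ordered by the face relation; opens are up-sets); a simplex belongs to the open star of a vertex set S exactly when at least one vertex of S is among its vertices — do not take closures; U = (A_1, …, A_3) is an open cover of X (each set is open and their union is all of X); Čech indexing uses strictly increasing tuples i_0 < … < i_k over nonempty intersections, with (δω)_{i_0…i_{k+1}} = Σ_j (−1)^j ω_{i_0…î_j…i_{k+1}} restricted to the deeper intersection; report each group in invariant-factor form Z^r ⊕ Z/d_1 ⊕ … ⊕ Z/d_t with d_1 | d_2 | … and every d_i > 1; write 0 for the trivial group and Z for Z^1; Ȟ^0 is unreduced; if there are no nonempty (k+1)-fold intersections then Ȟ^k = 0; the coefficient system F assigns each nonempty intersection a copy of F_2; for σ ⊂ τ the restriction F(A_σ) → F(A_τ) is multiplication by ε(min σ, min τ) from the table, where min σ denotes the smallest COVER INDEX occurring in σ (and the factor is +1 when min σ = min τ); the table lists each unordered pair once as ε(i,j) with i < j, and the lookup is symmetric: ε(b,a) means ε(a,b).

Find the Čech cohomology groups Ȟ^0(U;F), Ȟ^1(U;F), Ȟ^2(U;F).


nerve of the cover:
  A1={{t1}} A2={{t2},{t3},{t4},{t6},{t2,t3},{t2,t6},{t3,t4},{t3,t5},{t3,t6},{t4,t5},{t4,t6},{t2,t3,t6},{t3,t4,t5}} A3={{t5},{t7},{t3,t5},{t4,t5},{t3,t4,t5}}
  A23={{t3,t5},{t4,t5},{t3,t4,t5}}
C dims 3,1; δ0: rk_F2 1
Ȟ^0 = (3 − 1) − 0 = 2, so Ȟ^0 ≅ Z/2 ⊕ Z/2
Ȟ^1 = (1 − 0) − 1 = 0, so Ȟ^1 ≅ 0
Ȟ^2 = (0 − 0) − 0 = 0, so Ȟ^2 ≅ 0

Ȟ^0(U;F) ≅ Z/2 ⊕ Z/2,  Ȟ^1(U;F) ≅ 0,  Ȟ^2(U;F) ≅ 0


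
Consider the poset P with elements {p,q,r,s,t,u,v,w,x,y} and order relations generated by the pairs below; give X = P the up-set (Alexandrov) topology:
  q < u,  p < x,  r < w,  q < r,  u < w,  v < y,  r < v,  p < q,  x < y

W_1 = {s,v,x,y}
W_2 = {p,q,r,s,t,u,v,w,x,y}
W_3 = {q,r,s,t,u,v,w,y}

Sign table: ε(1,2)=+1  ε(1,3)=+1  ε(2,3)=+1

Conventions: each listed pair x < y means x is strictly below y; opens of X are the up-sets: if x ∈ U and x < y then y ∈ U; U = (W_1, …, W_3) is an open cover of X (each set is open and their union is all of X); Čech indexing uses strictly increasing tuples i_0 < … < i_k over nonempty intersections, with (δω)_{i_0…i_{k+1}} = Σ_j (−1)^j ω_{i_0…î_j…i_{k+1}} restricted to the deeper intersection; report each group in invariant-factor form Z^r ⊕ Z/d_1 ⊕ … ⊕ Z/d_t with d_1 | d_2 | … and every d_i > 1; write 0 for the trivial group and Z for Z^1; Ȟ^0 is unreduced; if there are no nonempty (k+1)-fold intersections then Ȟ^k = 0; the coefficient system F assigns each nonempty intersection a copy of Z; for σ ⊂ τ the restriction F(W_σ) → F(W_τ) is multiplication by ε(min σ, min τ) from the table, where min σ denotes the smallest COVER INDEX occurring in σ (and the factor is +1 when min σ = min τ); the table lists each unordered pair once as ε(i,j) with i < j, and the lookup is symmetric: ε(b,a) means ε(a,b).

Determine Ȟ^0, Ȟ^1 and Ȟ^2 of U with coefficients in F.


nerve simplices:
  W12={s,v,x,y} W13={s,v,y} W23={q,r,s,t,u,v,w,y}
  W123={s,v,y}
C dims 3,3,1; δ0: rk 2, SNF 1^2; δ1: rk 1, SNF 1^1
degree 0: 3−2−0 = 1 → Ȟ^0 ≅ Z
degree 1: 3−1−2 = 0 → Ȟ^1 ≅ 0
degree 2: 1−0−1 = 0 → Ȟ^2 ≅ 0

Ȟ^0(U;F) ≅ Z, Ȟ^1(U;F) ≅ 0 and Ȟ^2(U;F) ≅ 0


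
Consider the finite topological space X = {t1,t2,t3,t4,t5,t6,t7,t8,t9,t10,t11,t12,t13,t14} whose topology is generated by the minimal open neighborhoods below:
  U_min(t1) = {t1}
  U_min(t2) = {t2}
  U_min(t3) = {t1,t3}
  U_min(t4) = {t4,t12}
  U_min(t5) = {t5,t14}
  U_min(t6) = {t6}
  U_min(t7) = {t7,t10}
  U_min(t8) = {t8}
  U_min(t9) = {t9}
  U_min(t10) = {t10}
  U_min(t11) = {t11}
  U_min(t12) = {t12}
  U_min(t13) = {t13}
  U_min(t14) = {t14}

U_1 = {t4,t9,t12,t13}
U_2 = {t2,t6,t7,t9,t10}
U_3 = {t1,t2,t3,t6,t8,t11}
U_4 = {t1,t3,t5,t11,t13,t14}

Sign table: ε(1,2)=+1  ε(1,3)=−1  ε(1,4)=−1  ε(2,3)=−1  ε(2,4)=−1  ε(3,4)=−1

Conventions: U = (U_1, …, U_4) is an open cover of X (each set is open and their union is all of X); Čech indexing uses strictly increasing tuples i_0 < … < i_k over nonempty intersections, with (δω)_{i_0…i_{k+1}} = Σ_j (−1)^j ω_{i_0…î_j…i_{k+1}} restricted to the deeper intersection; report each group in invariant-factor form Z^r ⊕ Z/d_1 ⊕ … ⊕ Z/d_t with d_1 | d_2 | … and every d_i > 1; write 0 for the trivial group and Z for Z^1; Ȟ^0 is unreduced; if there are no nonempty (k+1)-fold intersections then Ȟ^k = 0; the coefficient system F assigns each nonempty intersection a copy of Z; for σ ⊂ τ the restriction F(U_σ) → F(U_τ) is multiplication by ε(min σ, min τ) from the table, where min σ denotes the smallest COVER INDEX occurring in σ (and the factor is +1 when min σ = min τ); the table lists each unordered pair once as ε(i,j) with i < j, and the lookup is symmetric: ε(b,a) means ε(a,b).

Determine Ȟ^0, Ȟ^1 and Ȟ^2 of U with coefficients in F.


intersection data:
  U12={t9} U14={t13} U23={t2,t6} U34={t1,t3,t11}
C dims 4,4; δ0: rk 4, SNF 1^3·2
Ȟ^0 = (4 − 4) − 0 = 0, so Ȟ^0 ≅ 0
Ȟ^1 = (4 − 0) − 4 = 0 plus torsion [2], so Ȟ^1 ≅ Z/2
Ȟ^2 = (0 − 0) − 0 = 0, so Ȟ^2 ≅ 0

Ȟ^0 ≅ 0; Ȟ^1 ≅ Z/2; Ȟ^2 ≅ 0


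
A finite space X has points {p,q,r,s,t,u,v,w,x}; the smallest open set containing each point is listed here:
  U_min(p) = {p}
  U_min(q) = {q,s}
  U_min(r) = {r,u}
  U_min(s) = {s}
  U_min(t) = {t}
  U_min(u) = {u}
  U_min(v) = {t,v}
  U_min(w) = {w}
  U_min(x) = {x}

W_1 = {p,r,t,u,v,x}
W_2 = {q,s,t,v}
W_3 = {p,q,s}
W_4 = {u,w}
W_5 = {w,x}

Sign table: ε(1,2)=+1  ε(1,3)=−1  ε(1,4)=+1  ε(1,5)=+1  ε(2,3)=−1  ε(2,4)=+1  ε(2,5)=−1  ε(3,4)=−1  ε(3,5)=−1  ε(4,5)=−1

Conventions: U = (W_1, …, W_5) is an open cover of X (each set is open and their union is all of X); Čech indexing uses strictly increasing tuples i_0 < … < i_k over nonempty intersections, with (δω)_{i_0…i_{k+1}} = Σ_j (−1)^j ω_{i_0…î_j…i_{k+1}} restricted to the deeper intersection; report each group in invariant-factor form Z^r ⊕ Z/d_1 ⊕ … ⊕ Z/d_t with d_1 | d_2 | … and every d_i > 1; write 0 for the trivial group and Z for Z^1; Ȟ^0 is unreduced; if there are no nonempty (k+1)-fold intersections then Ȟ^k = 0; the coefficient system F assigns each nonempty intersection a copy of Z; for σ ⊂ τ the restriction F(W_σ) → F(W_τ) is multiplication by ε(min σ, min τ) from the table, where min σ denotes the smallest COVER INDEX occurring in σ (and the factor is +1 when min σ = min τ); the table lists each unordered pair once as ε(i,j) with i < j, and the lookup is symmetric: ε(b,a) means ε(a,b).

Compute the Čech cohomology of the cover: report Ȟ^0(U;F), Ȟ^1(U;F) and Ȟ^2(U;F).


Ȟ^0(U;F) ≅ 0,  Ȟ^1(U;F) ≅ Z ⊕ Z/2,  Ȟ^2(U;F) ≅ 0

nonempty intersections:
  W12={t,v} W13={p} W14={u} W15={x} W23={q,s} W45={w}
C dims 5,6; δ0: rk 5, SNF 1^4·2
Ȟ^0: (5−5)−0=0 ⇒ 0
Ȟ^1: (6−0)−5=1 plus torsion [2] ⇒ Z ⊕ Z/2
Ȟ^2: (0−0)−0=0 ⇒ 0


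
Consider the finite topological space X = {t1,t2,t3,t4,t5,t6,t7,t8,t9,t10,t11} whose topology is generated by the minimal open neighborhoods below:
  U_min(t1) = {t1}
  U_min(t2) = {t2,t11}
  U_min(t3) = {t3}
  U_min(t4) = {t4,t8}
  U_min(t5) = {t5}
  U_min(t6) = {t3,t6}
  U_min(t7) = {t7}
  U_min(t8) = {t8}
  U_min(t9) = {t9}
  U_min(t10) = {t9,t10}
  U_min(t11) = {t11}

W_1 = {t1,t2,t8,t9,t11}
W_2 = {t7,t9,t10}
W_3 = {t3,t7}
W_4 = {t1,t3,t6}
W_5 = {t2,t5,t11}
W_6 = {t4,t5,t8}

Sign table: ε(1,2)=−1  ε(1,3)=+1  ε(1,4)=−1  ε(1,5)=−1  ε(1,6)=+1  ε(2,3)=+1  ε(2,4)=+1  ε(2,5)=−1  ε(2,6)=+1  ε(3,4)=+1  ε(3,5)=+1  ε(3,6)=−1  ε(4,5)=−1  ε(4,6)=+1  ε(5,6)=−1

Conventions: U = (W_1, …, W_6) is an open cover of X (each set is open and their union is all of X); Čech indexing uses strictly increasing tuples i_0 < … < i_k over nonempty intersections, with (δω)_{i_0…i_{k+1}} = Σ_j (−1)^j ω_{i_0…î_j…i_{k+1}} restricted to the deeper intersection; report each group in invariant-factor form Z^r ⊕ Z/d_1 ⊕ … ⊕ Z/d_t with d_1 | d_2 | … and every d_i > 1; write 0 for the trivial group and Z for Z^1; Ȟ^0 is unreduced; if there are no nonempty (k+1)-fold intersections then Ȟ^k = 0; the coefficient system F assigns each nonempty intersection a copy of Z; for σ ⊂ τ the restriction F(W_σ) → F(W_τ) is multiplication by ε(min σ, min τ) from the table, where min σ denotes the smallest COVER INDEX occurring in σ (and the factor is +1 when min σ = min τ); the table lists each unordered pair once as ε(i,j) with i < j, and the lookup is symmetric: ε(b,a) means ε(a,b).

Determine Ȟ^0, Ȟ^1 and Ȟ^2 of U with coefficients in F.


Ȟ^0 = Z; Ȟ^1 = Z^2; Ȟ^2 = 0

nonempty intersections:
  W12={t9} W14={t1} W15={t2,t11} W16={t8} W23={t7} W34={t3} W56={t5}
C dims 6,7; δ0: rk 5, SNF 1^5
Ȟ^0: (6−5)−0=1 ⇒ Z
Ȟ^1: (7−0)−5=2 ⇒ Z^2
Ȟ^2: (0−0)−0=0 ⇒ 0


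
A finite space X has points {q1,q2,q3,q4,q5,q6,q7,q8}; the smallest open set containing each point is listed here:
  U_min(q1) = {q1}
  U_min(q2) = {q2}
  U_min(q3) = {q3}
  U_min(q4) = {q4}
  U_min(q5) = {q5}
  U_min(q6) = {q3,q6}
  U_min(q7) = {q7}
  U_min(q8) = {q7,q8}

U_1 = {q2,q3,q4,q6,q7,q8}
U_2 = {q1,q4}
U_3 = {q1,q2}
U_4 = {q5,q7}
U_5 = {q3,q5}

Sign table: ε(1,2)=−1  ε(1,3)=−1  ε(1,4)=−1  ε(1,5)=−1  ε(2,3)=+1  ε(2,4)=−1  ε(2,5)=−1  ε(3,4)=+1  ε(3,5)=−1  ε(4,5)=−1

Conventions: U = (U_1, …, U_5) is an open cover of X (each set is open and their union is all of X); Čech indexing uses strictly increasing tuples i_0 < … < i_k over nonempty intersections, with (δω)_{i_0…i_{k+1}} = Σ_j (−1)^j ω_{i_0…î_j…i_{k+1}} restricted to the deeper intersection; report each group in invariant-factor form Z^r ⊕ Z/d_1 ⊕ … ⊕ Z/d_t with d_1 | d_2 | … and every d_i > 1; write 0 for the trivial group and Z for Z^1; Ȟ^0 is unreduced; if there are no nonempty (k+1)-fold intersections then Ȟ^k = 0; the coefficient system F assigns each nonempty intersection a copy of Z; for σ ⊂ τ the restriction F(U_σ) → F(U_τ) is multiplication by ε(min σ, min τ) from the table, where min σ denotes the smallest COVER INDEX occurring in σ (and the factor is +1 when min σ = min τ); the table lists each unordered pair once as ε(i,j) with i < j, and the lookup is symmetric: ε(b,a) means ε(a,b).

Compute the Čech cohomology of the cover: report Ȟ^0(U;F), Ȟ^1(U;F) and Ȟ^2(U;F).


Ȟ^0(U;F) ≅ 0, Ȟ^1(U;F) ≅ Z ⊕ Z/2 and Ȟ^2(U;F) ≅ 0

cover nerve:
  U12={q4} U13={q2} U14={q7} U15={q3} U23={q1} U45={q5}
C dims 5,6; δ0: rk 5, SNF 1^4·2
Ȟ^0: (5−5)−0=0 ⇒ 0
Ȟ^1: (6−0)−5=1 plus torsion [2] ⇒ Z ⊕ Z/2
Ȟ^2: (0−0)−0=0 ⇒ 0


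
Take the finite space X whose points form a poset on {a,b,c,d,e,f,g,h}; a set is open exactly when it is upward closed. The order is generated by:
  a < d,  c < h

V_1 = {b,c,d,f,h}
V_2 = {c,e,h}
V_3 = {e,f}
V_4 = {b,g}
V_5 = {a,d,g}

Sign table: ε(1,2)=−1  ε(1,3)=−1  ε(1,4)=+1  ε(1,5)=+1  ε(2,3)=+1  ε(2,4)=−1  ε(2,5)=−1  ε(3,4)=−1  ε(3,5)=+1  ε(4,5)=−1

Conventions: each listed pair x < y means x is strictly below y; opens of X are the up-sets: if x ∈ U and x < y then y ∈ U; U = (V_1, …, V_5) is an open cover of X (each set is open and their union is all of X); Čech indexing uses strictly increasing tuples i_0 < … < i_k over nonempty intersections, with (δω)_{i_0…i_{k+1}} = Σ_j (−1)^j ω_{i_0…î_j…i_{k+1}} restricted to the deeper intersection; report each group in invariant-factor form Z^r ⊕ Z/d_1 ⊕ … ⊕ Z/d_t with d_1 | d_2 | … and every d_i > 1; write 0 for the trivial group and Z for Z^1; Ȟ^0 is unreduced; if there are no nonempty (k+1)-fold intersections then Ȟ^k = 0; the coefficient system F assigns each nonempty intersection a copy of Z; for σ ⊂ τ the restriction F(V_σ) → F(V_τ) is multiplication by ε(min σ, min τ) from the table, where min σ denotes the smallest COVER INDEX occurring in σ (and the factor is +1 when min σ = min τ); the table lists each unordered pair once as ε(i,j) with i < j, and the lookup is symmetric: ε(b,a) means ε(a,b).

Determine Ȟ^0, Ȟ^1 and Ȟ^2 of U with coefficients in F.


nerve of the cover:
  V12={c,h} V13={f} V14={b} V15={d} V23={e} V45={g}
C dims 5,6; δ0: rk 5, SNF 1^4·2
Ȟ^0 = (5 − 5) − 0 = 0, so Ȟ^0 ≅ 0
Ȟ^1 = (6 − 0) − 5 = 1 plus torsion [2], so Ȟ^1 ≅ Z ⊕ Z/2
Ȟ^2 = (0 − 0) − 0 = 0, so Ȟ^2 ≅ 0

Ȟ^0 = 0, Ȟ^1 = Z ⊕ Z/2, Ȟ^2 = 0


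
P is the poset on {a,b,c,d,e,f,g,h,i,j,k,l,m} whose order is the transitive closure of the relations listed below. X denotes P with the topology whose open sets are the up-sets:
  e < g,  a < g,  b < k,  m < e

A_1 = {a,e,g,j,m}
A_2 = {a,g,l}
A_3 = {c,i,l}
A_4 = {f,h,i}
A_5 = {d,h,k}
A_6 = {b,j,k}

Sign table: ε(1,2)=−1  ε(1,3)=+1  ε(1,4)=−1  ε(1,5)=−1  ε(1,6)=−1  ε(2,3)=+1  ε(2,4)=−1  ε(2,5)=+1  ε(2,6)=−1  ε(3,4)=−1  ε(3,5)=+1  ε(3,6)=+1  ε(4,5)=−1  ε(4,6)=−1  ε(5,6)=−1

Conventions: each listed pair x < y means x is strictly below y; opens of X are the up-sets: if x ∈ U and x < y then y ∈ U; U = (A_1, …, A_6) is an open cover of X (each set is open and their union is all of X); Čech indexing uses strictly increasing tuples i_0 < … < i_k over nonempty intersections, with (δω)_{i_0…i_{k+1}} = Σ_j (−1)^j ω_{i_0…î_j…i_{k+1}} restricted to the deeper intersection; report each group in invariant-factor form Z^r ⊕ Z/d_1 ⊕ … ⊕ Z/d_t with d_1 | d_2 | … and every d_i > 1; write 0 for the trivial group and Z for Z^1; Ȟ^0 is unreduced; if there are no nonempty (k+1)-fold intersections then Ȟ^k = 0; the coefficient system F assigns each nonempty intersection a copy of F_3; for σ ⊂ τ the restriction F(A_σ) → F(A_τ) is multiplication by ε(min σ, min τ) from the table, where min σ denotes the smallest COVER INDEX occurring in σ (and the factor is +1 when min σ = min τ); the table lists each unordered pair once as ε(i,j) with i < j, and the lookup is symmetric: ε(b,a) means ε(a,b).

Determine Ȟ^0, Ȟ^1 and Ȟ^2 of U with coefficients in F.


intersection data:
  A12={a,g} A16={j} A23={l} A34={i} A45={h} A56={k}
C dims 6,6; δ0: rk_F3 6
Ȟ^0 = (6 − 6) − 0 = 0, so Ȟ^0 ≅ 0
Ȟ^1 = (6 − 0) − 6 = 0, so Ȟ^1 ≅ 0
Ȟ^2 = (0 − 0) − 0 = 0, so Ȟ^2 ≅ 0

Ȟ^0(U;F) ≅ 0, Ȟ^1(U;F) ≅ 0 and Ȟ^2(U;F) ≅ 0


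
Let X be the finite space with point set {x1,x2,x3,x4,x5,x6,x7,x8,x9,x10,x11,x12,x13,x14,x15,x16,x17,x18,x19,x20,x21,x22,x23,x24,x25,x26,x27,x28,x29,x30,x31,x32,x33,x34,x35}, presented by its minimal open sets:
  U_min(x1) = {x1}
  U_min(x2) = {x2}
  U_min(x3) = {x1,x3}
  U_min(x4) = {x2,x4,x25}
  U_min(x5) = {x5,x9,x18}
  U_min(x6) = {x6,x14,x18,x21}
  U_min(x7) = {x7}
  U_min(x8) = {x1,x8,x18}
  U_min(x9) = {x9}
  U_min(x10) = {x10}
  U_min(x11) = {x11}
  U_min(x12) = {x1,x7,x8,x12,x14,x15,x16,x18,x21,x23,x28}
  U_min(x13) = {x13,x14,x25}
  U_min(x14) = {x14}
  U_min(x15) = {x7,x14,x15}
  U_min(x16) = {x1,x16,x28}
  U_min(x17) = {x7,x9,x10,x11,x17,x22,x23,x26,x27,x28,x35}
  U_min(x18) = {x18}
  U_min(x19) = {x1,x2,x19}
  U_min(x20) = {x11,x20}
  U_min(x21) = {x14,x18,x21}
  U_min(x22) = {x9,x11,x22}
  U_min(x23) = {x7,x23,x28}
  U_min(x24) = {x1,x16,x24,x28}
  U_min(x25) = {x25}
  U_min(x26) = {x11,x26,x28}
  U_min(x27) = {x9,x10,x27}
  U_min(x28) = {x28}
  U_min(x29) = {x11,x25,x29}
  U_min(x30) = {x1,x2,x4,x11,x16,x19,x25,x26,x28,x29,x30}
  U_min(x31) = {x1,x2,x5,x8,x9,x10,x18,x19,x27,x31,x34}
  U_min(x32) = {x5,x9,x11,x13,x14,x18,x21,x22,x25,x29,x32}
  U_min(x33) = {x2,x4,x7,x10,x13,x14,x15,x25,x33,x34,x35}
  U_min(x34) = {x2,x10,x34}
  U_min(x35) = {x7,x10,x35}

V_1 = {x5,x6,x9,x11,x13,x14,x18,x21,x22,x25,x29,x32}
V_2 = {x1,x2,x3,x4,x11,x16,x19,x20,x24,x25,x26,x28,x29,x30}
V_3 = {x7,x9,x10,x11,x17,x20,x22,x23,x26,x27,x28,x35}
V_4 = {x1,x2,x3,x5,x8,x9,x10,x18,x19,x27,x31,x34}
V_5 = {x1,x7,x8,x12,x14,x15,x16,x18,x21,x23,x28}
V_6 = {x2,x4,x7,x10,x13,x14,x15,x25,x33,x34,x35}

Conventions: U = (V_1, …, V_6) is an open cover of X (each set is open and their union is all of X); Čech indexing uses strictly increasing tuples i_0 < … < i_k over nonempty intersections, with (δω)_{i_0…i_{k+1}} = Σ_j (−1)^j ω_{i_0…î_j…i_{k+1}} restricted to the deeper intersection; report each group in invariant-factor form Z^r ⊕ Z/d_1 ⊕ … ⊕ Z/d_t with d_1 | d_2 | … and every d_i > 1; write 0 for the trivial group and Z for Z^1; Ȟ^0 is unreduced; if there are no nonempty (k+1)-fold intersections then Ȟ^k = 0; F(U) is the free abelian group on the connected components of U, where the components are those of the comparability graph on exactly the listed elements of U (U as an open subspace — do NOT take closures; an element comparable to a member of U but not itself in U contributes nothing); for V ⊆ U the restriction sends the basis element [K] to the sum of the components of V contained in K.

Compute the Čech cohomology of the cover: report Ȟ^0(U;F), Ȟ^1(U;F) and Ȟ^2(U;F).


nerve of the cover:
  V12={x11,x25,x29} V13={x9,x11,x22} V14={x5,x9,x18} V15={x14,x18,x21} V16={x13,x14,x25} V23={x11,x20,x26,x28} V24={x1,x2,x3,x19} V25={x1,x16,x28} V26={x2,x4,x25} V34={x9,x10,x27} V35={x7,x23,x28} V36={x7,x10,x35} V45={x1,x8,x18} V46={x2,x10,x34} V56={x7,x14,x15}
  V123={x11} V126={x25} V134={x9} V145={x18} V156={x14} V235={x28} V245={x1} V246={x2} V346={x10} V356={x7}
components per intersection:
  V1: {x5,x6,x9,x11,x13,x14,x18,x21,x22,x25,x29,x32}
  V2: {x1,x2,x3,x4,x11,x16,x19,x20,x24,x25,x26,x28,x29,x30}
  V3: {x7,x9,x10,x11,x17,x20,x22,x23,x26,x27,x28,x35}
  V4: {x1,x2,x3,x5,x8,x9,x10,x18,x19,x27,x31,x34}
  V5: {x1,x7,x8,x12,x14,x15,x16,x18,x21,x23,x28}
  V6: {x2,x4,x7,x10,x13,x14,x15,x25,x33,x34,x35}
  V12: {x11,x25,x29}
  V13: {x9,x11,x22}
  V14: {x5,x9,x18}
  V15: {x14,x18,x21}
  V16: {x13,x14,x25}
  V23: {x11,x20,x26,x28}
  V24: {x1,x2,x3,x19}
  V25: {x1,x16,x28}
  V26: {x2,x4,x25}
  V34: {x9,x10,x27}
  V35: {x7,x23,x28}
  V36: {x7,x10,x35}
  V45: {x1,x8,x18}
  V46: {x2,x10,x34}
  V56: {x7,x14,x15}
  V123: {x11}
  V126: {x25}
  V134: {x9}
  V145: {x18}
  V156: {x14}
  V235: {x28}
  V245: {x1}
  V246: {x2}
  V346: {x10}
  V356: {x7}
C dims 6,15,10; δ0: rk 5, SNF 1^5; δ1: rk 10, SNF 1^9·2
Ȟ^0 = (6 − 5) − 0 = 1, so Ȟ^0 ≅ Z
Ȟ^1 = (15 − 10) − 5 = 0, so Ȟ^1 ≅ 0
Ȟ^2 = (10 − 0) − 10 = 0 plus torsion [2], so Ȟ^2 ≅ Z/2

Ȟ^0 = Z,  Ȟ^1 = 0,  Ȟ^2 = Z/2


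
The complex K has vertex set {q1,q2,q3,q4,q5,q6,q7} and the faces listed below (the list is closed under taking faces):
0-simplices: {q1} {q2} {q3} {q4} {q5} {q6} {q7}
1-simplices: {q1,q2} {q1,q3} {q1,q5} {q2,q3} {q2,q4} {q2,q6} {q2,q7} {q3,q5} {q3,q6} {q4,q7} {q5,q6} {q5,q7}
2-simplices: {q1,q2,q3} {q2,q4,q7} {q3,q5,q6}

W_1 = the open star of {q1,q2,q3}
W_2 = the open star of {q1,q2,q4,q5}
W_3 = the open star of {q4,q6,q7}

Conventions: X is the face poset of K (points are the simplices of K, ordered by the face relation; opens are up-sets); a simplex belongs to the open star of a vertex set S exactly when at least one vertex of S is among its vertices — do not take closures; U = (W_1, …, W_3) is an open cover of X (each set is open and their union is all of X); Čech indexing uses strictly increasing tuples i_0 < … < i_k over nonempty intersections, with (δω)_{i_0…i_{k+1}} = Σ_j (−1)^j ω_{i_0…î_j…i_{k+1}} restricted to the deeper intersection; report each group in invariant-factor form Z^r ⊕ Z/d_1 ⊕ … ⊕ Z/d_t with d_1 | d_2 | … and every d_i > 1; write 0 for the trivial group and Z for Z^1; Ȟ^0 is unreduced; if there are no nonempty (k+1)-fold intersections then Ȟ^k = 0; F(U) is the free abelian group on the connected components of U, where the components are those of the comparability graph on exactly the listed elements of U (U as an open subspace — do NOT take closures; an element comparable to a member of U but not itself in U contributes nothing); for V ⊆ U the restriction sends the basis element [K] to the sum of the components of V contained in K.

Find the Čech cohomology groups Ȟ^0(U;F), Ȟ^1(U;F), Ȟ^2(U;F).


Ȟ^0(U;F) ≅ Z; Ȟ^1(U;F) ≅ Z^3; Ȟ^2(U;F) ≅ 0

nerve simplices:
  W1={{q1},{q2},{q3},{q1,q2},{q1,q3},{q1,q5},{q2,q3},{q2,q4},{q2,q6},{q2,q7},{q3,q5},{q3,q6},{q1,q2,q3},{q2,q4,q7},{q3,q5,q6}} W2={{q1},{q2},{q4},{q5},{q1,q2},{q1,q3},{q1,q5},{q2,q3},{q2,q4},{q2,q6},{q2,q7},{q3,q5},{q4,q7},{q5,q6},{q5,q7},{q1,q2,q3},{q2,q4,q7},{q3,q5,q6}} W3={{q4},{q6},{q7},{q2,q4},{q2,q6},{q2,q7},{q3,q6},{q4,q7},{q5,q6},{q5,q7},{q2,q4,q7},{q3,q5,q6}}
  W12={{q1},{q2},{q1,q2},{q1,q3},{q1,q5},{q2,q3},{q2,q4},{q2,q6},{q2,q7},{q3,q5},{q1,q2,q3},{q2,q4,q7},{q3,q5,q6}} W13={{q2,q4},{q2,q6},{q2,q7},{q3,q6},{q2,q4,q7},{q3,q5,q6}} W23={{q4},{q2,q4},{q2,q6},{q2,q7},{q4,q7},{q5,q6},{q5,q7},{q2,q4,q7},{q3,q5,q6}}
  W123={{q2,q4},{q2,q6},{q2,q7},{q2,q4,q7},{q3,q5,q6}}
components per intersection:
  W1: {{q1},{q2},{q3},{q1,q2},{q1,q3},{q1,q5},{q2,q3},{q2,q4},{q2,q6},{q2,q7},{q3,q5},{q3,q6},{q1,q2,q3},{q2,q4,q7},{q3,q5,q6}}
  W2: {{q1},{q2},{q4},{q5},{q1,q2},{q1,q3},{q1,q5},{q2,q3},{q2,q4},{q2,q6},{q2,q7},{q3,q5},{q4,q7},{q5,q6},{q5,q7},{q1,q2,q3},{q2,q4,q7},{q3,q5,q6}}
  W3: {{q4},{q7},{q2,q4},{q2,q7},{q4,q7},{q5,q7},{q2,q4,q7}} {{q6},{q2,q6},{q3,q6},{q5,q6},{q3,q5,q6}}
  W12: {{q1},{q2},{q1,q2},{q1,q3},{q1,q5},{q2,q3},{q2,q4},{q2,q6},{q2,q7},{q1,q2,q3},{q2,q4,q7}} {{q3,q5},{q3,q5,q6}}
  W13: {{q2,q4},{q2,q7},{q2,q4,q7}} {{q2,q6}} {{q3,q6},{q3,q5,q6}}
  W23: {{q4},{q2,q4},{q2,q7},{q4,q7},{q2,q4,q7}} {{q2,q6}} {{q5,q6},{q3,q5,q6}} {{q5,q7}}
  W123: {{q2,q4},{q2,q7},{q2,q4,q7}} {{q2,q6}} {{q3,q5,q6}}
C dims 4,9,3; δ0: rk 3, SNF 1^3; δ1: rk 3, SNF 1^3
degree 0: 4−3−0 = 1 → Ȟ^0 ≅ Z
degree 1: 9−3−3 = 3 → Ȟ^1 ≅ Z^3
degree 2: 3−0−3 = 0 → Ȟ^2 ≅ 0


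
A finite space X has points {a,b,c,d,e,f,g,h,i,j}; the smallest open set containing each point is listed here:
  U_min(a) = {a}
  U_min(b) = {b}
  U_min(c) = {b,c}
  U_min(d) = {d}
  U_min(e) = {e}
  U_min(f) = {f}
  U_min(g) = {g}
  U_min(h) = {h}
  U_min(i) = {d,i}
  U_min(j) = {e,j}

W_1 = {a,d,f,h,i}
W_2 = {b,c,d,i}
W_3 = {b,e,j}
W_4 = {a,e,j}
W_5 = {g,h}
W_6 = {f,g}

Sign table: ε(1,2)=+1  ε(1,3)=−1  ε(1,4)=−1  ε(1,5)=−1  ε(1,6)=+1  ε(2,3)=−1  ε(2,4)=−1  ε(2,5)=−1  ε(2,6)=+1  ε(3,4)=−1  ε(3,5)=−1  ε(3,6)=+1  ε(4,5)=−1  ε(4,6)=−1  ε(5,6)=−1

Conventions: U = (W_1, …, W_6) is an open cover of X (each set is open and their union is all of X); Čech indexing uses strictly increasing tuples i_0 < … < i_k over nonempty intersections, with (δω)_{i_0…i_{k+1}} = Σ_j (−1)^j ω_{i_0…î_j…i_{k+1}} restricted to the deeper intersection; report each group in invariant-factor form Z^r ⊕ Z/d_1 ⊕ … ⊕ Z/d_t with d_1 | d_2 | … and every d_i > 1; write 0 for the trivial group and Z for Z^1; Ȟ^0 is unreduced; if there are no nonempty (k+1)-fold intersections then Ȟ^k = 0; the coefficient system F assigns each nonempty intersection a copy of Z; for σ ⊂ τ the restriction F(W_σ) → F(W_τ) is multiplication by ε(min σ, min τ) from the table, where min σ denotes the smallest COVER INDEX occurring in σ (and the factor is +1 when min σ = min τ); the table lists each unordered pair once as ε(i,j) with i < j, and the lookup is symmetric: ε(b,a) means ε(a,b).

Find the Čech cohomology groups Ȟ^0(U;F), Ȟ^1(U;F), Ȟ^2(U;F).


Ȟ^0 = 0, Ȟ^1 = Z ⊕ Z/2 and Ȟ^2 = 0

intersection data:
  W12={d,i} W14={a} W15={h} W16={f} W23={b} W34={e,j} W56={g}
C dims 6,7; δ0: rk 6, SNF 1^5·2
Ȟ^0 = (6 − 6) − 0 = 0, so Ȟ^0 ≅ 0
Ȟ^1 = (7 − 0) − 6 = 1 plus torsion [2], so Ȟ^1 ≅ Z ⊕ Z/2
Ȟ^2 = (0 − 0) − 0 = 0, so Ȟ^2 ≅ 0


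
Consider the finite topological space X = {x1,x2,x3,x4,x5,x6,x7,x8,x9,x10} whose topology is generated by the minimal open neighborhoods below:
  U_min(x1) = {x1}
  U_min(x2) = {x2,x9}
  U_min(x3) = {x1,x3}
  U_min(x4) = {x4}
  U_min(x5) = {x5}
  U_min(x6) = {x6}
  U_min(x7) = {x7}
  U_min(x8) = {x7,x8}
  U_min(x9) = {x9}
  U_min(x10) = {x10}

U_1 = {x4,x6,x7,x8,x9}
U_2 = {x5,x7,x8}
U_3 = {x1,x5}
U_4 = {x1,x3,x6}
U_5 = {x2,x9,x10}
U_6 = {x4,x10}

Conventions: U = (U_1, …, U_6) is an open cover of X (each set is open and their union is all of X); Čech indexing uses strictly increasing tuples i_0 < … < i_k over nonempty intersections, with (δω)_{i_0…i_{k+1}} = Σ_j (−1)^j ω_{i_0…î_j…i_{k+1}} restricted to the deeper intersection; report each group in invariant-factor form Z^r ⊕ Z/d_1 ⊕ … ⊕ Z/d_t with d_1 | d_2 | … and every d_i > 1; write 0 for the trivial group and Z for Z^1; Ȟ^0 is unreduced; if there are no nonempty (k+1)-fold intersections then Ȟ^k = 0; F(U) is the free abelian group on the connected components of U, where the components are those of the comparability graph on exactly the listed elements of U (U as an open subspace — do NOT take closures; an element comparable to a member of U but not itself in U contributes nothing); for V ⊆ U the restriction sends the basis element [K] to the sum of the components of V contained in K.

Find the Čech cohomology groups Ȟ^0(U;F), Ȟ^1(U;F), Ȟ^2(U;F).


Ȟ^0(U;F) ≅ Z^7, Ȟ^1(U;F) ≅ 0, Ȟ^2(U;F) ≅ 0

intersection data:
  U12={x7,x8} U14={x6} U15={x9} U16={x4} U23={x5} U34={x1} U56={x10}
components per intersection:
  U1: {x4} {x6} {x7,x8} {x9}
  U2: {x5} {x7,x8}
  U3: {x1} {x5}
  U4: {x1,x3} {x6}
  U5: {x2,x9} {x10}
  U6: {x4} {x10}
  U12: {x7,x8}
  U14: {x6}
  U15: {x9}
  U16: {x4}
  U23: {x5}
  U34: {x1}
  U56: {x10}
C dims 14,7; δ0: rk 7, SNF 1^7
Ȟ^0 = (14 − 7) − 0 = 7, so Ȟ^0 ≅ Z^7
Ȟ^1 = (7 − 0) − 7 = 0, so Ȟ^1 ≅ 0
Ȟ^2 = (0 − 0) − 0 = 0, so Ȟ^2 ≅ 0


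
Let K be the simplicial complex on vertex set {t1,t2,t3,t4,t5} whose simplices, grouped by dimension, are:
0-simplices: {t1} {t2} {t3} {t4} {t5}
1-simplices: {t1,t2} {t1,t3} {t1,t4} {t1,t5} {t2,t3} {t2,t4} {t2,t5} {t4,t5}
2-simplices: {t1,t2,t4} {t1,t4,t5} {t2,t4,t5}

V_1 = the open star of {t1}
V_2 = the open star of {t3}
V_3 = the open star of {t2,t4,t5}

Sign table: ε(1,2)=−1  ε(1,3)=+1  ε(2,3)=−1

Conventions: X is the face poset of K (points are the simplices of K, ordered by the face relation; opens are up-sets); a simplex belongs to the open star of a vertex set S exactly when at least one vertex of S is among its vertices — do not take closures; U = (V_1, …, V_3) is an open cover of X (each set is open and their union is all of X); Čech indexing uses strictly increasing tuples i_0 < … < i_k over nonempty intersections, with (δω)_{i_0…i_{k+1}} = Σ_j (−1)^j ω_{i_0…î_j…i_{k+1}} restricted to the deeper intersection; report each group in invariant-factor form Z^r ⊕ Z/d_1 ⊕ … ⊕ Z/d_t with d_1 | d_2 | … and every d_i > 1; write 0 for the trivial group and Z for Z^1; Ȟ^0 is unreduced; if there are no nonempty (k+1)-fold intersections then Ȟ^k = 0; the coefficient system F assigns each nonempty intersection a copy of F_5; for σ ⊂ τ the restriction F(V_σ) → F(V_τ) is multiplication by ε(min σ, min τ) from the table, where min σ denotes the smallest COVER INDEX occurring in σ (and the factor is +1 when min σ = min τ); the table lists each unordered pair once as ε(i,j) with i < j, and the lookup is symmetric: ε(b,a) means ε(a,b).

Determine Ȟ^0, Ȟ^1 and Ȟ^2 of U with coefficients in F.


Ȟ^0 ≅ Z/5,  Ȟ^1 ≅ Z/5,  Ȟ^2 ≅ 0

intersection data:
  V1={{t1},{t1,t2},{t1,t3},{t1,t4},{t1,t5},{t1,t2,t4},{t1,t4,t5}} V2={{t3},{t1,t3},{t2,t3}} V3={{t2},{t4},{t5},{t1,t2},{t1,t4},{t1,t5},{t2,t3},{t2,t4},{t2,t5},{t4,t5},{t1,t2,t4},{t1,t4,t5},{t2,t4,t5}}
  V12={{t1,t3}} V13={{t1,t2},{t1,t4},{t1,t5},{t1,t2,t4},{t1,t4,t5}} V23={{t2,t3}}
C dims 3,3; δ0: rk_F5 2
Ȟ^0 = (3 − 2) − 0 = 1, so Ȟ^0 ≅ Z/5
Ȟ^1 = (3 − 0) − 2 = 1, so Ȟ^1 ≅ Z/5
Ȟ^2 = (0 − 0) − 0 = 0, so Ȟ^2 ≅ 0


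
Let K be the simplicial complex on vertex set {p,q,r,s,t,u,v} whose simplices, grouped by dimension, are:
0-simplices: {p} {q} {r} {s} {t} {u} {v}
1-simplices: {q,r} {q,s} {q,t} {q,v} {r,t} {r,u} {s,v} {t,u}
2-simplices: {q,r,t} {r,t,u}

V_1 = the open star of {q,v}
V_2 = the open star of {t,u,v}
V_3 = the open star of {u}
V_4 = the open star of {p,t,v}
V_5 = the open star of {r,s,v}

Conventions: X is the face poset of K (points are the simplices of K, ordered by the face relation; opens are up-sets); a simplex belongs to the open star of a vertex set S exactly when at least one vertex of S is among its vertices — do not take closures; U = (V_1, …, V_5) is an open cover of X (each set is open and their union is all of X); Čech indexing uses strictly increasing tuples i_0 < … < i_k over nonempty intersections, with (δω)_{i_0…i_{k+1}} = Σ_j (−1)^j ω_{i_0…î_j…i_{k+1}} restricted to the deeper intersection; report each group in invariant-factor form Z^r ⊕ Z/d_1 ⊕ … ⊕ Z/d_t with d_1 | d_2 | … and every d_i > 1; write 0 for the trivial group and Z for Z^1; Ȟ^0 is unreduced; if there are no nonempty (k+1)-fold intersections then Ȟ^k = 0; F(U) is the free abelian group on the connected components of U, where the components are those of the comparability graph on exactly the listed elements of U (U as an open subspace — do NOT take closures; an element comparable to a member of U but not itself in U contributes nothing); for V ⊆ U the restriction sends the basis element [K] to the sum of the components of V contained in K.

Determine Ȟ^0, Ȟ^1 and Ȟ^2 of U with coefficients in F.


Ȟ^0 = Z^2, Ȟ^1 = Z and Ȟ^2 = 0

intersection data:
  V1={{q},{v},{q,r},{q,s},{q,t},{q,v},{s,v},{q,r,t}} V2={{t},{u},{v},{q,t},{q,v},{r,t},{r,u},{s,v},{t,u},{q,r,t},{r,t,u}} V3={{u},{r,u},{t,u},{r,t,u}} V4={{p},{t},{v},{q,t},{q,v},{r,t},{s,v},{t,u},{q,r,t},{r,t,u}} V5={{r},{s},{v},{q,r},{q,s},{q,v},{r,t},{r,u},{s,v},{q,r,t},{r,t,u}}
  V12={{v},{q,t},{q,v},{s,v},{q,r,t}} V14={{v},{q,t},{q,v},{s,v},{q,r,t}} V15={{v},{q,r},{q,s},{q,v},{s,v},{q,r,t}} V23={{u},{r,u},{t,u},{r,t,u}} V24={{t},{v},{q,t},{q,v},{r,t},{s,v},{t,u},{q,r,t},{r,t,u}} V25={{v},{q,v},{r,t},{r,u},{s,v},{q,r,t},{r,t,u}} V34={{t,u},{r,t,u}} V35={{r,u},{r,t,u}} V45={{v},{q,v},{r,t},{s,v},{q,r,t},{r,t,u}}
  V124={{v},{q,t},{q,v},{s,v},{q,r,t}} V125={{v},{q,v},{s,v},{q,r,t}} V145={{v},{q,v},{s,v},{q,r,t}} V234={{t,u},{r,t,u}} V235={{r,u},{r,t,u}} V245={{v},{q,v},{r,t},{s,v},{q,r,t},{r,t,u}} V345={{r,t,u}}
  V1245={{v},{q,v},{s,v},{q,r,t}} V2345={{r,t,u}}
components per intersection:
  V1: {{q},{v},{q,r},{q,s},{q,t},{q,v},{s,v},{q,r,t}}
  V2: {{t},{u},{q,t},{r,t},{r,u},{t,u},{q,r,t},{r,t,u}} {{v},{q,v},{s,v}}
  V3: {{u},{r,u},{t,u},{r,t,u}}
  V4: {{p}} {{t},{q,t},{r,t},{t,u},{q,r,t},{r,t,u}} {{v},{q,v},{s,v}}
  V5: {{r},{q,r},{r,t},{r,u},{q,r,t},{r,t,u}} {{s},{v},{q,s},{q,v},{s,v}}
  V12: {{v},{q,v},{s,v}} {{q,t},{q,r,t}}
  V14: {{v},{q,v},{s,v}} {{q,t},{q,r,t}}
  V15: {{v},{q,v},{s,v}} {{q,r},{q,r,t}} {{q,s}}
  V23: {{u},{r,u},{t,u},{r,t,u}}
  V24: {{t},{q,t},{r,t},{t,u},{q,r,t},{r,t,u}} {{v},{q,v},{s,v}}
  V25: {{v},{q,v},{s,v}} {{r,t},{r,u},{q,r,t},{r,t,u}}
  V34: {{t,u},{r,t,u}}
  V35: {{r,u},{r,t,u}}
  V45: {{v},{q,v},{s,v}} {{r,t},{q,r,t},{r,t,u}}
  V124: {{v},{q,v},{s,v}} {{q,t},{q,r,t}}
  V125: {{v},{q,v},{s,v}} {{q,r,t}}
  V145: {{v},{q,v},{s,v}} {{q,r,t}}
  V234: {{t,u},{r,t,u}}
  V235: {{r,u},{r,t,u}}
  V245: {{v},{q,v},{s,v}} {{r,t},{q,r,t},{r,t,u}}
  V345: {{r,t,u}}
  V1245: {{v},{q,v},{s,v}} {{q,r,t}}
  V2345: {{r,t,u}}
C dims 9,16,11,3; δ0: rk 7, SNF 1^7; δ1: rk 8, SNF 1^8; δ2: rk 3, SNF 1^3
Ȟ^0 = (9 − 7) − 0 = 2, so Ȟ^0 ≅ Z^2
Ȟ^1 = (16 − 8) − 7 = 1, so Ȟ^1 ≅ Z
Ȟ^2 = (11 − 3) − 8 = 0, so Ȟ^2 ≅ 0


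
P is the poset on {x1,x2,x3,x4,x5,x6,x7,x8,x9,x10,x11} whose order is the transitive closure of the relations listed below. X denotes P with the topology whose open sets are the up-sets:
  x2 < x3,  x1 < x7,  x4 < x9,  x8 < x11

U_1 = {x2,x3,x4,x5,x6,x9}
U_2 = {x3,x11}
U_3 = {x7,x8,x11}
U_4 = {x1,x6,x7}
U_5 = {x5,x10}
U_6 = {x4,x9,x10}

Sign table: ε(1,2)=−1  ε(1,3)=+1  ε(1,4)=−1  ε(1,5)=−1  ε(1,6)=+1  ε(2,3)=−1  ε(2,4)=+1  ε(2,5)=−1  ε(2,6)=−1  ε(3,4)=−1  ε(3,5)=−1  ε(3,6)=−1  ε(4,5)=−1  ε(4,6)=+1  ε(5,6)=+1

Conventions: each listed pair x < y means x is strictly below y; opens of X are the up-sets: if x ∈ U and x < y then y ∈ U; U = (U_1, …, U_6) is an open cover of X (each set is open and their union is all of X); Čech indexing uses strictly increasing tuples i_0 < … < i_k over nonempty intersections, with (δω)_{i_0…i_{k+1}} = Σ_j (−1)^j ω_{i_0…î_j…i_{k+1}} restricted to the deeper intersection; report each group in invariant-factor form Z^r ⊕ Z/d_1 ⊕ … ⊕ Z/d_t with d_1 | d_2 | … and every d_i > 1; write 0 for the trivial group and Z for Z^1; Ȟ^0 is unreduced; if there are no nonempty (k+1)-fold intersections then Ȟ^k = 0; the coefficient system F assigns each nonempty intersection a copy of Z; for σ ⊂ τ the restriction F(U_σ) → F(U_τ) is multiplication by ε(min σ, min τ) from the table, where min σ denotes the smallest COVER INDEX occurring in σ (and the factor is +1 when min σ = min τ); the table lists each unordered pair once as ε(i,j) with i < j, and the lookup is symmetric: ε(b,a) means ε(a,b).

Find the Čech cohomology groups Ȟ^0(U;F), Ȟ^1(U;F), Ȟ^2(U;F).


Ȟ^0(U;F) ≅ 0; Ȟ^1(U;F) ≅ Z ⊕ Z/2; Ȟ^2(U;F) ≅ 0

nonempty intersections:
  U12={x3} U14={x6} U15={x5} U16={x4,x9} U23={x11} U34={x7} U56={x10}
C dims 6,7; δ0: rk 6, SNF 1^5·2
Ȟ^0: (6−6)−0=0 ⇒ 0
Ȟ^1: (7−0)−6=1 plus torsion [2] ⇒ Z ⊕ Z/2
Ȟ^2: (0−0)−0=0 ⇒ 0


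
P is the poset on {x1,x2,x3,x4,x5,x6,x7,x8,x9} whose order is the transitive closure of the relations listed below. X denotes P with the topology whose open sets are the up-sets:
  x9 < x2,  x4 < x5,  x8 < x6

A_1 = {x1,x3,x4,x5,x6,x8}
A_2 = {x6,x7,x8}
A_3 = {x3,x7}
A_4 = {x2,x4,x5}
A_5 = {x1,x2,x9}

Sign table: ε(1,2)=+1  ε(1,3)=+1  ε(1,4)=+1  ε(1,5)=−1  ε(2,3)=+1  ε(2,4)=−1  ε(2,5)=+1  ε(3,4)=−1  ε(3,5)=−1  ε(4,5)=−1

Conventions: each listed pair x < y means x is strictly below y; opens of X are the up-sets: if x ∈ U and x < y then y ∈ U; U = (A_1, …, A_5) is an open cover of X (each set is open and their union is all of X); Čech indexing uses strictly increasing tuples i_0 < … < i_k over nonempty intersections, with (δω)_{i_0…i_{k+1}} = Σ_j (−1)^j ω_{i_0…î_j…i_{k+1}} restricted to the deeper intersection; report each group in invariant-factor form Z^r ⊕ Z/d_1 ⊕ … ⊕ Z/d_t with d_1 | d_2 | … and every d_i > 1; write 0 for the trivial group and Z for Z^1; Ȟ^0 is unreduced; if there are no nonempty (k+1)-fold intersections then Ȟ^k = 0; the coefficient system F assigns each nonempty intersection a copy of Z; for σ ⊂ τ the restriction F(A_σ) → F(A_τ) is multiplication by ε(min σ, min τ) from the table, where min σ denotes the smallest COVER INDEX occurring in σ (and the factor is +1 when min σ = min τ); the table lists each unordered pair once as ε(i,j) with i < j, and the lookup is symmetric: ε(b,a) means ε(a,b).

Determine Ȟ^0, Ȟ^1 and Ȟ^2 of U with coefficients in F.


Ȟ^0 ≅ Z, Ȟ^1 ≅ Z^2, Ȟ^2 ≅ 0

cover nerve:
  A12={x6,x8} A13={x3} A14={x4,x5} A15={x1} A23={x7} A45={x2}
C dims 5,6; δ0: rk 4, SNF 1^4
Ȟ^0: (5−4)−0=1 ⇒ Z
Ȟ^1: (6−0)−4=2 ⇒ Z^2
Ȟ^2: (0−0)−0=0 ⇒ 0


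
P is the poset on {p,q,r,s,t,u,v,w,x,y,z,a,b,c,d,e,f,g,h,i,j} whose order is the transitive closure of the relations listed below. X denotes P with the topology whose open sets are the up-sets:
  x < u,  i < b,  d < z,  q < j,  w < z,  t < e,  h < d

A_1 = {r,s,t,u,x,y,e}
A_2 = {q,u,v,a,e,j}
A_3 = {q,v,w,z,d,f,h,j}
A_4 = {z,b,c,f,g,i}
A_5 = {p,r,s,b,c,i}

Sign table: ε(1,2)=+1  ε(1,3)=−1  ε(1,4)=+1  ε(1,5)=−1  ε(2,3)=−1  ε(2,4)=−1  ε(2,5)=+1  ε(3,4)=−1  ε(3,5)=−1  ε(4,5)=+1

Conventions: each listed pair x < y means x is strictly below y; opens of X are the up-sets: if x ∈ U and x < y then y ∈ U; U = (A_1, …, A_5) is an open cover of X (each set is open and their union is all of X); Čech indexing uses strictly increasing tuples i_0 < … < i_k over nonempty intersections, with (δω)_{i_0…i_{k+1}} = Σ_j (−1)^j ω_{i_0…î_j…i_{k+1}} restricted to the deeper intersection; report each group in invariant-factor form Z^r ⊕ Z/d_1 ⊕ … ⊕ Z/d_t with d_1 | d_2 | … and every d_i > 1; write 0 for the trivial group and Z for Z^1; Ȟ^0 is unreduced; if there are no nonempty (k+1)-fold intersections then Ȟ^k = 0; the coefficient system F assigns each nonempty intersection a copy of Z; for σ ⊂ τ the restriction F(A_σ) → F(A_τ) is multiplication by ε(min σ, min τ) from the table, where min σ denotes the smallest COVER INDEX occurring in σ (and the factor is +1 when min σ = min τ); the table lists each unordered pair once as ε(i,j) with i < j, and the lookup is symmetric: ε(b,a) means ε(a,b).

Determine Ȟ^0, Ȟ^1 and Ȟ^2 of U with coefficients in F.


nonempty intersections:
  A12={u,e} A15={r,s} A23={q,v,j} A34={z,f} A45={b,c,i}
C dims 5,5; δ0: rk 5, SNF 1^4·2
Ȟ^0: (5−5)−0=0 ⇒ 0
Ȟ^1: (5−0)−5=0 plus torsion [2] ⇒ Z/2
Ȟ^2: (0−0)−0=0 ⇒ 0

Ȟ^0(U;F) ≅ 0,  Ȟ^1(U;F) ≅ Z/2,  Ȟ^2(U;F) ≅ 0
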